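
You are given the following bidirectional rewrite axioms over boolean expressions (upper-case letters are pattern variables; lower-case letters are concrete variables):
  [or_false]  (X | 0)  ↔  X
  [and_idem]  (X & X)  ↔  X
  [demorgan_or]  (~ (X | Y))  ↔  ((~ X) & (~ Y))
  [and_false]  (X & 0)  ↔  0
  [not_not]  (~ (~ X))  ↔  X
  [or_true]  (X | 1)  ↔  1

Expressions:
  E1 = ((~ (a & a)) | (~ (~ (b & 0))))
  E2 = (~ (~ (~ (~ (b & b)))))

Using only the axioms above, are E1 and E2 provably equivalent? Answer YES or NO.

NO

The axioms are sound identities: if E1 ↔* E2 then E1 and E2 evaluate identically under any assignment.
Under a=0, b=0: E1 evaluates to 1, E2 to 0. Distinct ⇒ no rewrite sequence connects them.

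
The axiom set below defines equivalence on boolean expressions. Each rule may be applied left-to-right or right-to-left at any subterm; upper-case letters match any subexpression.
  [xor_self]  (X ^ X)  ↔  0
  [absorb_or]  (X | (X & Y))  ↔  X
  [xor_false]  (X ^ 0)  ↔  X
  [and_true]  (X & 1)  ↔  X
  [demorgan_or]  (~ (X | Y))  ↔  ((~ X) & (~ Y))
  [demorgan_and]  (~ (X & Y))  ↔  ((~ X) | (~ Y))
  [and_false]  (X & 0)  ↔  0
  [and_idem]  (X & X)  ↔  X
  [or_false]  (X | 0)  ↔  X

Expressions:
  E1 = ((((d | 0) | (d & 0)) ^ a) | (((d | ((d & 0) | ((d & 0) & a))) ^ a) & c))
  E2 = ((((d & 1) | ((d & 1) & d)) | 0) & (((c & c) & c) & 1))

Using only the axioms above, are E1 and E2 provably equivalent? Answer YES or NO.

NO

All listed rules preserve value, hence provable equivalence implies equal values everywhere; look for a separating assignment.
a=0, c=0, d=1 gives E1 ↦ 1, E2 ↦ 0; values differ ⇒ not provably equivalent.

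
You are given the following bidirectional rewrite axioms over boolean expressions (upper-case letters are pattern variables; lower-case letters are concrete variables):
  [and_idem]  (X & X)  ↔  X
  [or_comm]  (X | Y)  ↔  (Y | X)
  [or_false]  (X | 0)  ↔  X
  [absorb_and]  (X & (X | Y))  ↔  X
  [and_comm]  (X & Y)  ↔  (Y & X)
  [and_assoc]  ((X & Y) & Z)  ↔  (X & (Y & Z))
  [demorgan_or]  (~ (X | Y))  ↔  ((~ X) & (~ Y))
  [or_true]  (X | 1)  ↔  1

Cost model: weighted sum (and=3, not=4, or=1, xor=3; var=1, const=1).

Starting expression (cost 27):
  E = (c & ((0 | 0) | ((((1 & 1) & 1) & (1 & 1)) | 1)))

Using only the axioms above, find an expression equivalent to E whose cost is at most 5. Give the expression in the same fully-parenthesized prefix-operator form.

(c & 1)   [cost 5]

1. [and_idem →] (1 & 1)  →  1;  E = (c & ((0 | 0) | (((1 & 1) & (1 & 1)) | 1)))
2. [and_idem →] ((1 & 1) & (1 & 1))  →  (1 & 1);  E = (c & ((0 | 0) | ((1 & 1) | 1)))
3. [or_false →] (0 | 0)  →  0;  E = (c & (0 | ((1 & 1) | 1)))
4. [and_idem →] (1 & 1)  →  1;  E = (c & (0 | (1 | 1)))
5. [or_true →] (1 | 1)  →  1;  E = (c & (0 | 1))
6. [or_true →] (0 | 1)  →  1;  cost 5 ≤ 5, done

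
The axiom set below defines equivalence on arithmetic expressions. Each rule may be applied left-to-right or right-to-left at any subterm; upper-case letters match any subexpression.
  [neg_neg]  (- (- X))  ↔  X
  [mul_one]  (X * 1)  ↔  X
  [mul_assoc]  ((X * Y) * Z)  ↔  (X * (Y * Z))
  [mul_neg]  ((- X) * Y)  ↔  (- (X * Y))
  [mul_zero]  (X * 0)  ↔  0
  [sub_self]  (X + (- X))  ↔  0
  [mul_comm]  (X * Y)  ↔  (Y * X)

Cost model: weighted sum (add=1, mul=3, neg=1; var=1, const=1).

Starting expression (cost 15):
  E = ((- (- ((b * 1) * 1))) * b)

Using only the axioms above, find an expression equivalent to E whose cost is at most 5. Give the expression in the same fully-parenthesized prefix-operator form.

1. [mul_one →] ((b * 1) * 1)  →  (b * 1);  E = ((- (- (b * 1))) * b)
2. [neg_neg →] (- (- (b * 1)))  →  (b * 1);  E = ((b * 1) * b)
3. [mul_one →] (b * 1)  →  b;  cost 5 ≤ 5, done

(b * b)   [cost 5]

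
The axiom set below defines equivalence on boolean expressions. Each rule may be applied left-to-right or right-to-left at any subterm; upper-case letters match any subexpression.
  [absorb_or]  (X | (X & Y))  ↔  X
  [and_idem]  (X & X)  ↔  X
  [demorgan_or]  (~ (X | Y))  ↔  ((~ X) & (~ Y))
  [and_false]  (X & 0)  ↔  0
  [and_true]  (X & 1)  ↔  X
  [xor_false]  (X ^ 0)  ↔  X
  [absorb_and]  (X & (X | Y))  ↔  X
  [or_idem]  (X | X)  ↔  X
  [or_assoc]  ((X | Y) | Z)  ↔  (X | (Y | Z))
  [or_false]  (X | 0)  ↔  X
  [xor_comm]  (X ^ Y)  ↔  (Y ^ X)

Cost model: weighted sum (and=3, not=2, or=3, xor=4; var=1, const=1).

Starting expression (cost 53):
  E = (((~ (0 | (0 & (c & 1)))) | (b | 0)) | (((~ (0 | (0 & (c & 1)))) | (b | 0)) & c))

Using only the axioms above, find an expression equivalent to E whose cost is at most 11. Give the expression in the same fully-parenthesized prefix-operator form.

(1) (((~ (0 | (0 & (c & 1)))) | (b | 0)) | (((~ (0 | (0 & (c & 1)))) | (b | 0)) & c))  =[absorb_or →]=  ((~ (0 | (0 & (c & 1)))) | (b | 0))
(2) (c & 1)  =[and_true →]=  c    ⊢ ((~ (0 | (0 & c))) | (b | 0))
(3) (0 | (0 & c))  =[absorb_or →]=  0    ⊢ cost 11, within 11

((~ 0) | (b | 0))   [cost 11]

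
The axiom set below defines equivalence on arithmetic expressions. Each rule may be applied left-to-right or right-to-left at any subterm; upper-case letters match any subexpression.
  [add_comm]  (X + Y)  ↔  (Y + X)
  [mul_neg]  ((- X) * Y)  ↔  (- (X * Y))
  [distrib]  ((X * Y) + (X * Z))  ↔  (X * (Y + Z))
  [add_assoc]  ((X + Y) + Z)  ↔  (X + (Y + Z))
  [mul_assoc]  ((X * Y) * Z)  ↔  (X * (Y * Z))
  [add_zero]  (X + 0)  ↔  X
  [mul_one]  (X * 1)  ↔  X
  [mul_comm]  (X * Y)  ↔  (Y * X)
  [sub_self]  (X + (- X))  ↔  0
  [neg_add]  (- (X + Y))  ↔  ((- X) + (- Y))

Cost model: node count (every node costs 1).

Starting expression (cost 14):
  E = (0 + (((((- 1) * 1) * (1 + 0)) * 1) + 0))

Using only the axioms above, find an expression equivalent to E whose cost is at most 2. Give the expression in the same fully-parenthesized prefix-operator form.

(- 1)   [cost 2]

1. [mul_one →] ((- 1) * 1)  →  (- 1);  E = (0 + ((((- 1) * (1 + 0)) * 1) + 0))
2. [add_zero →] (1 + 0)  →  1;  E = (0 + ((((- 1) * 1) * 1) + 0))
3. [mul_one →] (((- 1) * 1) * 1)  →  ((- 1) * 1);  E = (0 + (((- 1) * 1) + 0))
4. [mul_one →] ((- 1) * 1)  →  (- 1);  E = (0 + ((- 1) + 0))
5. [add_comm →] (0 + ((- 1) + 0))  →  (((- 1) + 0) + 0)
6. [add_zero →] ((- 1) + 0)  →  (- 1);  E = ((- 1) + 0)
7. [add_zero →] ((- 1) + 0)  →  (- 1);  cost 2 ≤ 2, done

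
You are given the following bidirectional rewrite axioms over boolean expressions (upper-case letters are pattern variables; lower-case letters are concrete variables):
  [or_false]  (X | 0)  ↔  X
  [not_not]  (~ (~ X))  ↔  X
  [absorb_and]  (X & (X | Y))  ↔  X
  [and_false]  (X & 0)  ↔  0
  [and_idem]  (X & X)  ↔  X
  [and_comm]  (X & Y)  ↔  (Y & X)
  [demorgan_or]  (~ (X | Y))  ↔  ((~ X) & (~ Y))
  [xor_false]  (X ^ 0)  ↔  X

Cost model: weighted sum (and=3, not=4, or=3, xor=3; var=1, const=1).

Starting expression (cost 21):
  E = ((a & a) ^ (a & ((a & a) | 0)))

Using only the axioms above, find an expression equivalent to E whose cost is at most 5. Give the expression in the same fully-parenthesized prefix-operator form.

(1) (a & a)  =[and_idem →]=  a    ⊢ (a ^ (a & ((a & a) | 0)))
(2) (a & a)  =[and_idem →]=  a    ⊢ (a ^ (a & (a | 0)))
(3) (a & (a | 0))  =[absorb_and →]=  a    ⊢ cost 5, within 5

(a ^ a)   [cost 5]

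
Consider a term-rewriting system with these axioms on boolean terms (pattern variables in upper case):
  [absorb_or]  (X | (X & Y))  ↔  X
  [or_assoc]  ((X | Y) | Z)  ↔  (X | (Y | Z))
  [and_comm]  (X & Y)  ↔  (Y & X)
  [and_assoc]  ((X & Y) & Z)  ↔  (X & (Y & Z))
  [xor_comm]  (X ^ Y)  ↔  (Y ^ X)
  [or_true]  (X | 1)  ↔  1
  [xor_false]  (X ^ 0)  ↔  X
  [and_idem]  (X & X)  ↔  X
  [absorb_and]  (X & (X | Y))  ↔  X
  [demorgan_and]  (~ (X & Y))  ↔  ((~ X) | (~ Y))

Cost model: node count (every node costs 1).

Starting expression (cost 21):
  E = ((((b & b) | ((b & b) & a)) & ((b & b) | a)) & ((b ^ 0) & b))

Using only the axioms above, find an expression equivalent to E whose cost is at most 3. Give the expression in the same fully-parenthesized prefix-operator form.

(b & b)   [cost 3]

step 1: absorb_or (→) rewrites ((b & b) | ((b & b) & a)) into (b & b), now (((b & b) & ((b & b) | a)) & ((b ^ 0) & b))
step 2: xor_false (→) rewrites (b ^ 0) into b, now (((b & b) & ((b & b) | a)) & (b & b))
step 3: absorb_and (→) rewrites ((b & b) & ((b & b) | a)) into (b & b), now ((b & b) & (b & b))
step 4: and_idem (→) rewrites ((b & b) & (b & b)) into (b & b), reaching cost 3 (bound 3)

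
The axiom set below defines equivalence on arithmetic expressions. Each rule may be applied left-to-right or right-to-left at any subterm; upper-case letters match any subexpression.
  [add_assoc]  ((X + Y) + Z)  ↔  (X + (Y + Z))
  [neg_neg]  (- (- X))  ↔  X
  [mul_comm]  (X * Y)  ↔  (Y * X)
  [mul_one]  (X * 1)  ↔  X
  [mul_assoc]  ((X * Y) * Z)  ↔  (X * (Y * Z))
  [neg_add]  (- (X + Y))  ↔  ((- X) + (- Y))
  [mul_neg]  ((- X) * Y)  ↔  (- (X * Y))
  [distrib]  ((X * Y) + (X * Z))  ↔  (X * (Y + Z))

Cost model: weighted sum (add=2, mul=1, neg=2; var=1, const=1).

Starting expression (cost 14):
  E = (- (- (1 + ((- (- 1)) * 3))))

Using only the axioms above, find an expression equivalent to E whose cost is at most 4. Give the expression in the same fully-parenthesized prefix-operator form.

(1 + 3)   [cost 4]

1. [neg_neg →] (- (- (1 + ((- (- 1)) * 3))))  →  (1 + ((- (- 1)) * 3))
2. [mul_comm →] ((- (- 1)) * 3)  →  (3 * (- (- 1)));  E = (1 + (3 * (- (- 1))))
3. [neg_neg →] (- (- 1))  →  1;  E = (1 + (3 * 1))
4. [mul_one →] (3 * 1)  →  3;  cost 4 ≤ 4, done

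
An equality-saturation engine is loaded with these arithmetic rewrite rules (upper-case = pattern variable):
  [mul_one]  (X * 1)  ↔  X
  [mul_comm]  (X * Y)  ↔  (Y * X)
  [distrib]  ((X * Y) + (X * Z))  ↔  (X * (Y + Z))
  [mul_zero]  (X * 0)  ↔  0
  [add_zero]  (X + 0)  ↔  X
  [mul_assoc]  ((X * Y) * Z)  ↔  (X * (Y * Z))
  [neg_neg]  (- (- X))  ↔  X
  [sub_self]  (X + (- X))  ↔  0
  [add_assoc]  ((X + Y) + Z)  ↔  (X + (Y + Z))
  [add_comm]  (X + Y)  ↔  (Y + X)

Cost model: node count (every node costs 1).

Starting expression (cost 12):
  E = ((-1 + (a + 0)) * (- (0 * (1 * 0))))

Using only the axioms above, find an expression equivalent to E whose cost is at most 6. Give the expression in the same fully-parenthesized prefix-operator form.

((-1 + a) * (- 0))   [cost 6]

1. [mul_zero →] (1 * 0)  →  0;  E = ((-1 + (a + 0)) * (- (0 * 0)))
2. [mul_zero →] (0 * 0)  →  0;  E = ((-1 + (a + 0)) * (- 0))
3. [add_zero →] (a + 0)  →  a;  cost 6 ≤ 6, done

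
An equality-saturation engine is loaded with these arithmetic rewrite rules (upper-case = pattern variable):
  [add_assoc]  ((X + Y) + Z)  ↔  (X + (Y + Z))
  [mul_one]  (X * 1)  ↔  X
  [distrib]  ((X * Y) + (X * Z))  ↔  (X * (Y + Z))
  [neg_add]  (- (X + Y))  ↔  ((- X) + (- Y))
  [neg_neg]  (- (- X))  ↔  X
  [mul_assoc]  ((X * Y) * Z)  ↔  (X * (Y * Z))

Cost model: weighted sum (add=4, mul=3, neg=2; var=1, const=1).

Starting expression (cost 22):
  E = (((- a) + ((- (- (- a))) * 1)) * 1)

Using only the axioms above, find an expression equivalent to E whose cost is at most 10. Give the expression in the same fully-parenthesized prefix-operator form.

((- a) + (- a))   [cost 10]

(1) (- (- a))  =[neg_neg →]=  a    ⊢ (((- a) + ((- a) * 1)) * 1)
(2) (((- a) + ((- a) * 1)) * 1)  =[mul_one →]=  ((- a) + ((- a) * 1))
(3) ((- a) * 1)  =[mul_one →]=  (- a)    ⊢ cost 10, within 10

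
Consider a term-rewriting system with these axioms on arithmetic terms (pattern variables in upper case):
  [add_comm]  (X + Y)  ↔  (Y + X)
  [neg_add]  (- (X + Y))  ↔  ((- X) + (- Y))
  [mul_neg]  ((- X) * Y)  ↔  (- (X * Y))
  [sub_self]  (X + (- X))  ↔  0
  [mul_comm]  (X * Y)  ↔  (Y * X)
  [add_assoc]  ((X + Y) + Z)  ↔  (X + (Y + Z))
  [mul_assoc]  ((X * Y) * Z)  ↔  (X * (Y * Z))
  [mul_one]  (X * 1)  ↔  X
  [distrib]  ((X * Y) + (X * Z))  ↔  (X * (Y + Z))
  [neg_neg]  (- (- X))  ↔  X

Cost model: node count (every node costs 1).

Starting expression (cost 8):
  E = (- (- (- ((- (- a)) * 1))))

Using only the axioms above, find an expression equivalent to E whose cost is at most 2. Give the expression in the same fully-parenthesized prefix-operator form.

(- a)   [cost 2]

1. [neg_neg →] (- (- ((- (- a)) * 1)))  →  ((- (- a)) * 1);  E = (- ((- (- a)) * 1))
2. [neg_neg →] (- (- a))  →  a;  E = (- (a * 1))
3. [mul_one →] (a * 1)  →  a;  cost 2 ≤ 2, done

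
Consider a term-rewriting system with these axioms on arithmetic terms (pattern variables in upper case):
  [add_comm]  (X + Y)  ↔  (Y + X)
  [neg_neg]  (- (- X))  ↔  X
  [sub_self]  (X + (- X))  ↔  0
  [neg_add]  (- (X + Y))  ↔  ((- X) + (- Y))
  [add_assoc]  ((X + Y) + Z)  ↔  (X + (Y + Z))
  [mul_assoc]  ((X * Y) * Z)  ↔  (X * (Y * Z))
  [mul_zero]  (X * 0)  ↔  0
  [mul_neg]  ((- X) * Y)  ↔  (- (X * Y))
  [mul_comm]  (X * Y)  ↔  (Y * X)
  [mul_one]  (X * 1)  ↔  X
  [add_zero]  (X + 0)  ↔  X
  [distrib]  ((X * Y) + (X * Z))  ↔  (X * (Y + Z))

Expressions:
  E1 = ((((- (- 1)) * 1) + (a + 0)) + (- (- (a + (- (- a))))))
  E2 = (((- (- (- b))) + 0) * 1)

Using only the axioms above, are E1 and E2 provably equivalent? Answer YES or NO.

NO

Every axiom is a valid identity, so a rewrite proof would force E1 and E2 to agree under every assignment.
At a=0, b=0: E1 = 1 but E2 = 0; they differ, so no derivation exists.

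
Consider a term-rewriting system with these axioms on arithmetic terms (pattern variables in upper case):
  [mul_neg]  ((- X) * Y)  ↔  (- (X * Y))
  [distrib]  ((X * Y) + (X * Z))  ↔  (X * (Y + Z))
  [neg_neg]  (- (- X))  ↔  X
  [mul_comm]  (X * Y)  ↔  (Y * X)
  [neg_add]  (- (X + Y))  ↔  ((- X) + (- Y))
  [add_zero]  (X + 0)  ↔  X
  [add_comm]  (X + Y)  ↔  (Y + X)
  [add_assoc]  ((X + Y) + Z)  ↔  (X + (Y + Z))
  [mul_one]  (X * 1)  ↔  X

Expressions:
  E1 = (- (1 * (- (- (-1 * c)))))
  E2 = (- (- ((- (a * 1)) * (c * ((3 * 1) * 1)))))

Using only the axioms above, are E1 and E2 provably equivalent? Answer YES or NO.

Every axiom is a valid identity, so a rewrite proof would force E1 and E2 to agree under every assignment.
At a=0, c=1: E1 = 1 but E2 = 0; they differ, so no derivation exists.

NO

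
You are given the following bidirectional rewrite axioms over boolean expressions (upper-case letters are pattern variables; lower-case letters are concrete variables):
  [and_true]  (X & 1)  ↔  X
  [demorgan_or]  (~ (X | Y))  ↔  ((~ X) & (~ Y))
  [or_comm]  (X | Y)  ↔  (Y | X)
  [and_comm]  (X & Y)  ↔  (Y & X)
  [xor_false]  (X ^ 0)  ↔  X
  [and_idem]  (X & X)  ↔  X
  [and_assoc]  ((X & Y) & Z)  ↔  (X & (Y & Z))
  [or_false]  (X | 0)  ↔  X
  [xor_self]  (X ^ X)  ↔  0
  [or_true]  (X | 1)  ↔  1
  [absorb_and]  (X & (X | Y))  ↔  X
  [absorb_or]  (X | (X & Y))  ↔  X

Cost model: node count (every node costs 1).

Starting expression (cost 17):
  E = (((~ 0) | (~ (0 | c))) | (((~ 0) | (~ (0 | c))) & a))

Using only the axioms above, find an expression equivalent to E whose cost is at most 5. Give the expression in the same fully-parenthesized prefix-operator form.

((~ 0) | (~ c))   [cost 5]

step 1: absorb_or (→) rewrites (((~ 0) | (~ (0 | c))) | (((~ 0) | (~ (0 | c))) & a)) into ((~ 0) | (~ (0 | c)))
step 2: or_comm (→) rewrites (0 | c) into (c | 0), now ((~ 0) | (~ (c | 0)))
step 3: or_false (→) rewrites (c | 0) into c, reaching cost 5 (bound 5)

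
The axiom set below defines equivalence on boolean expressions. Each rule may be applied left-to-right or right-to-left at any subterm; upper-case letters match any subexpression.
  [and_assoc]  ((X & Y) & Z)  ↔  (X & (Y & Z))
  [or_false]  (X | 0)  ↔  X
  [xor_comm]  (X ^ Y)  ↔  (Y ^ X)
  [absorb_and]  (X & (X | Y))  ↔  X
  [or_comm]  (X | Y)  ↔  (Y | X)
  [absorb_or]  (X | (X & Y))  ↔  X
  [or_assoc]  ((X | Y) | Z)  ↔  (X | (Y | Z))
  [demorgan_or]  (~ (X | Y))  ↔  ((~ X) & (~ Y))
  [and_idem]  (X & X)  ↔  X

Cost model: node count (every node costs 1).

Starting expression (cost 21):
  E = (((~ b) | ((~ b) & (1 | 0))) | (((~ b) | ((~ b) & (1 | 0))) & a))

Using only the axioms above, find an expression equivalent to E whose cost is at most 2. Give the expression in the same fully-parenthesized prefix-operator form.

1. [absorb_or →] (((~ b) | ((~ b) & (1 | 0))) | (((~ b) | ((~ b) & (1 | 0))) & a))  →  ((~ b) | ((~ b) & (1 | 0)))
2. [or_false →] (1 | 0)  →  1;  E = ((~ b) | ((~ b) & 1))
3. [absorb_or →] ((~ b) | ((~ b) & 1))  →  (~ b);  cost 2 ≤ 2, done

(~ b)   [cost 2]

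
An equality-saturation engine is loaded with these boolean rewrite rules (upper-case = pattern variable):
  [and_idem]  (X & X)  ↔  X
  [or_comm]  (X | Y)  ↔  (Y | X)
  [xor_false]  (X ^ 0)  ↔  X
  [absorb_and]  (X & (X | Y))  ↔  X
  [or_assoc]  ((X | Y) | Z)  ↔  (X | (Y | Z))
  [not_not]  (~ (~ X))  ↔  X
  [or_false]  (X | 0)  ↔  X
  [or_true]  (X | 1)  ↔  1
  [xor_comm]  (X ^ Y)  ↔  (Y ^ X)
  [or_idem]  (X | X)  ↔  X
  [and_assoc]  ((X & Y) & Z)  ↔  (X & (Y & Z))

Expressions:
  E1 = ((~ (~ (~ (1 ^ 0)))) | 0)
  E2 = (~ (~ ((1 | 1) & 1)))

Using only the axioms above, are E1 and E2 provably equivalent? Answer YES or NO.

Every axiom is a valid identity, so a rewrite proof would force E1 and E2 to agree under every assignment.
At the empty assignment (no variables occur): E1 = 0 but E2 = 1; they differ, so no derivation exists.

NO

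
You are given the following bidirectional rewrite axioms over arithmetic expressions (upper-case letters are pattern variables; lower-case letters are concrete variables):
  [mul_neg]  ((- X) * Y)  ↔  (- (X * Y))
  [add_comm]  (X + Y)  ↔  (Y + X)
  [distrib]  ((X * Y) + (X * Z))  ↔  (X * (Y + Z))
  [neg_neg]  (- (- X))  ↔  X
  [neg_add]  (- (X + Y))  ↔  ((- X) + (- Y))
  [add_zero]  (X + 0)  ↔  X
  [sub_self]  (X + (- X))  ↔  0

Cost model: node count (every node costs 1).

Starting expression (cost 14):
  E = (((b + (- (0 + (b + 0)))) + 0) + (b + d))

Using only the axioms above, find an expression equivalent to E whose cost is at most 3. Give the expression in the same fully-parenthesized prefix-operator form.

step 1: add_zero (→) rewrites ((b + (- (0 + (b + 0)))) + 0) into (b + (- (0 + (b + 0)))), now ((b + (- (0 + (b + 0)))) + (b + d))
step 2: add_zero (→) rewrites (b + 0) into b, now ((b + (- (0 + b))) + (b + d))
step 3: add_comm (→) rewrites (0 + b) into (b + 0), now ((b + (- (b + 0))) + (b + d))
step 4: add_comm (→) rewrites ((b + (- (b + 0))) + (b + d)) into ((b + d) + (b + (- (b + 0))))
step 5: add_zero (→) rewrites (b + 0) into b, now ((b + d) + (b + (- b)))
step 6: sub_self (→) rewrites (b + (- b)) into 0, now ((b + d) + 0)
step 7: add_zero (→) rewrites ((b + d) + 0) into (b + d), reaching cost 3 (bound 3)

(b + d)   [cost 3]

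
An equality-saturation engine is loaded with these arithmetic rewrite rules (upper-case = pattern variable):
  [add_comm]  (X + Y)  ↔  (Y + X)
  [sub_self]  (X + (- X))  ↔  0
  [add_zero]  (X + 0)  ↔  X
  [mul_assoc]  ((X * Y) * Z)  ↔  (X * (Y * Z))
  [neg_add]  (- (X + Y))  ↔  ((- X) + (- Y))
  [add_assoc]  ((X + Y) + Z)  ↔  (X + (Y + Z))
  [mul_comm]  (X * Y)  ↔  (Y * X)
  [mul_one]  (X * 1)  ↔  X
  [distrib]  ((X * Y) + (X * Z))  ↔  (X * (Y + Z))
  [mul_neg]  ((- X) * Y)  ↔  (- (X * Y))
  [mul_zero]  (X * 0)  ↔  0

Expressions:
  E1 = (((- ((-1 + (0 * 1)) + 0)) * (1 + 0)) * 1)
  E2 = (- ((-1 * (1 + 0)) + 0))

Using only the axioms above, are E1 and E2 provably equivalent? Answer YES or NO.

(1) (0 * 1)  =[mul_one →]=  0    ⊢ (((- ((-1 + 0) + 0)) * (1 + 0)) * 1)
(2) (1 + 0)  =[add_zero →]=  1    ⊢ (((- ((-1 + 0) + 0)) * 1) * 1)
(3) ((-1 + 0) + 0)  =[add_zero →]=  (-1 + 0)    ⊢ (((- (-1 + 0)) * 1) * 1)
(4) (-1 + 0)  =[add_zero →]=  -1    ⊢ (((- -1) * 1) * 1)
(5) (((- -1) * 1) * 1)  =[mul_one →]=  ((- -1) * 1)
(6) ((- -1) * 1)  =[mul_one →]=  (- -1)
(7) -1  =[mul_one ←]=  (-1 * 1)    ⊢ (- (-1 * 1))
(8) (-1 * 1)  =[add_zero ←]=  ((-1 * 1) + 0)    ⊢ (- ((-1 * 1) + 0))
(9) 1  =[add_zero ←]=  (1 + 0)    ⊢ E2

YES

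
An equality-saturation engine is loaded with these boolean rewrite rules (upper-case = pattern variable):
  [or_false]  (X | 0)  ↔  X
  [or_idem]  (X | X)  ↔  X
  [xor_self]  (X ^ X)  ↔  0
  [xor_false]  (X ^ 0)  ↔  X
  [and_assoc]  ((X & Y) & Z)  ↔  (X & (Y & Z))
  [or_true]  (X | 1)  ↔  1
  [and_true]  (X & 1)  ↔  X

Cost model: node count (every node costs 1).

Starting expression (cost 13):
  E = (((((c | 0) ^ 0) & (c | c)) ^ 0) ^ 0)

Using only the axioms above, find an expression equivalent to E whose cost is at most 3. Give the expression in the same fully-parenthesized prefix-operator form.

(c & c)   [cost 3]

step 1: xor_false (→) rewrites ((c | 0) ^ 0) into (c | 0), now ((((c | 0) & (c | c)) ^ 0) ^ 0)
step 2: or_idem (→) rewrites (c | c) into c, now ((((c | 0) & c) ^ 0) ^ 0)
step 3: xor_false (→) rewrites (((c | 0) & c) ^ 0) into ((c | 0) & c), now (((c | 0) & c) ^ 0)
step 4: xor_false (→) rewrites (((c | 0) & c) ^ 0) into ((c | 0) & c)
step 5: or_false (→) rewrites (c | 0) into c, reaching cost 3 (bound 3)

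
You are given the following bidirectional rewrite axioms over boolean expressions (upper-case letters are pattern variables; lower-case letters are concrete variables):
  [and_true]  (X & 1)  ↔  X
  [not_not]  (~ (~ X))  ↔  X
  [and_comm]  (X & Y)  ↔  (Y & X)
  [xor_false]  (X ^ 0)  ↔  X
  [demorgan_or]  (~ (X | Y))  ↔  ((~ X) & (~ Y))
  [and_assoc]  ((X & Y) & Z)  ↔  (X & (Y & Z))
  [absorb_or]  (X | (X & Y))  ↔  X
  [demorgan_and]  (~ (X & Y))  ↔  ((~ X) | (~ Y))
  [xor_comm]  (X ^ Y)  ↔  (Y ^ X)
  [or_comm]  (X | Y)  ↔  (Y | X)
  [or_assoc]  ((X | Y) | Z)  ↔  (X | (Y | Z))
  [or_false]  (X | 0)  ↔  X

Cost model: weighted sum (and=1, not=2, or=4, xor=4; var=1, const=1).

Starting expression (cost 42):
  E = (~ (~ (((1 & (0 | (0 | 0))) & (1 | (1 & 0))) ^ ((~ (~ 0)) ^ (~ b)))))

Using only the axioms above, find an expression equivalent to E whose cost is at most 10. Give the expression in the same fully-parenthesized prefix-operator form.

((~ b) ^ (1 & 0))   [cost 10]

1. [not_not →] (~ (~ (((1 & (0 | (0 | 0))) & (1 | (1 & 0))) ^ ((~ (~ 0)) ^ (~ b)))))  →  (((1 & (0 | (0 | 0))) & (1 | (1 & 0))) ^ ((~ (~ 0)) ^ (~ b)))
2. [not_not →] (~ (~ 0))  →  0;  E = (((1 & (0 | (0 | 0))) & (1 | (1 & 0))) ^ (0 ^ (~ b)))
3. [xor_comm →] (0 ^ (~ b))  →  ((~ b) ^ 0);  E = (((1 & (0 | (0 | 0))) & (1 | (1 & 0))) ^ ((~ b) ^ 0))
4. [xor_false →] ((~ b) ^ 0)  →  (~ b);  E = (((1 & (0 | (0 | 0))) & (1 | (1 & 0))) ^ (~ b))
5. [absorb_or →] (1 | (1 & 0))  →  1;  E = (((1 & (0 | (0 | 0))) & 1) ^ (~ b))
6. [and_true →] ((1 & (0 | (0 | 0))) & 1)  →  (1 & (0 | (0 | 0)));  E = ((1 & (0 | (0 | 0))) ^ (~ b))
7. [or_false →] (0 | 0)  →  0;  E = ((1 & (0 | 0)) ^ (~ b))
8. [xor_comm →] ((1 & (0 | 0)) ^ (~ b))  →  ((~ b) ^ (1 & (0 | 0)))
9. [or_false →] (0 | 0)  →  0;  cost 10 ≤ 10, done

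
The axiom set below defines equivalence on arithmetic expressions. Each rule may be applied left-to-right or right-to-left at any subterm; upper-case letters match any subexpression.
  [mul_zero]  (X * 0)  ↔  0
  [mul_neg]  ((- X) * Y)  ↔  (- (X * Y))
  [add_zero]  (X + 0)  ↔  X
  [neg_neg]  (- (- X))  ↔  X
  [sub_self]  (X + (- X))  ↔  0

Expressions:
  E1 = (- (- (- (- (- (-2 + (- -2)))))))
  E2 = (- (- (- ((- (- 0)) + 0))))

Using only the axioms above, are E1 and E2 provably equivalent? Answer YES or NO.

YES

(1) (-2 + (- -2))  =[sub_self →]=  0    ⊢ (- (- (- (- (- 0)))))
(2) (- (- 0))  =[add_zero ←]=  ((- (- 0)) + 0)    ⊢ E2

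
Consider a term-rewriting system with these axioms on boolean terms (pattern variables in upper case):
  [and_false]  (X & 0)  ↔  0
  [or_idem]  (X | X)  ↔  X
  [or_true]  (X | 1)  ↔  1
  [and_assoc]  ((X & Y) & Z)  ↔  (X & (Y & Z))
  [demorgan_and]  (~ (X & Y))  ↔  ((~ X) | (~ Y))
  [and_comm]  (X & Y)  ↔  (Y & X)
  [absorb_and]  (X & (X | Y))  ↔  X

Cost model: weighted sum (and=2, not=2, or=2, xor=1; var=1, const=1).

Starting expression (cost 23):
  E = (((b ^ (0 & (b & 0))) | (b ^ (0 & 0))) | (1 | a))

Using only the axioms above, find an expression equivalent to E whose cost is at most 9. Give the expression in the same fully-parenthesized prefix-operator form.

((b ^ 0) | (1 | a))   [cost 9]

1. [and_false →] (b & 0)  →  0;  E = (((b ^ (0 & 0)) | (b ^ (0 & 0))) | (1 | a))
2. [or_idem →] ((b ^ (0 & 0)) | (b ^ (0 & 0)))  →  (b ^ (0 & 0));  E = ((b ^ (0 & 0)) | (1 | a))
3. [and_false →] (0 & 0)  →  0;  cost 9 ≤ 9, done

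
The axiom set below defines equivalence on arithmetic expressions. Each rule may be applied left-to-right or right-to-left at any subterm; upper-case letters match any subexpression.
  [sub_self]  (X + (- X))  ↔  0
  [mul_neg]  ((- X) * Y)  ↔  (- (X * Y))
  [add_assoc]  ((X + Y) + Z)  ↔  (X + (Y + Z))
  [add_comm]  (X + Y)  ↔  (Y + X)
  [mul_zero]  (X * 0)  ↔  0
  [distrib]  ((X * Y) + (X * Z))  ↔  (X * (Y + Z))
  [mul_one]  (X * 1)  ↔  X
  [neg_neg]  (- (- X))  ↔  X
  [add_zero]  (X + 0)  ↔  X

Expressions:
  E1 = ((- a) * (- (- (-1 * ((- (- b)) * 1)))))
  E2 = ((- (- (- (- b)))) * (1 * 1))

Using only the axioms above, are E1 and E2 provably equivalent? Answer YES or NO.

All listed rules preserve value, hence provable equivalence implies equal values everywhere; look for a separating assignment.
a=0, b=1 gives E1 ↦ 0, E2 ↦ 1; values differ ⇒ not provably equivalent.

NO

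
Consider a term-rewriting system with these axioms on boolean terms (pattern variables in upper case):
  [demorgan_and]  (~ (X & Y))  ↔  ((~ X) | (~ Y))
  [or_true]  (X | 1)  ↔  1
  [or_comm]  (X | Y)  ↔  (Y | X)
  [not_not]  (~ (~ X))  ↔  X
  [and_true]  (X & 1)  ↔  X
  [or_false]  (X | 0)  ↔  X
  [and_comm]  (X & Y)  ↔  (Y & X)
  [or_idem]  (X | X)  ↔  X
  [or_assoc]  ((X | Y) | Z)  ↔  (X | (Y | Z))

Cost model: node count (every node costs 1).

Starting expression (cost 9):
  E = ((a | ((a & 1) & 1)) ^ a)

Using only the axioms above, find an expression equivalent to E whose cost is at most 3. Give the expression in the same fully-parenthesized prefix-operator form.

(1) ((a & 1) & 1)  =[and_true →]=  (a & 1)    ⊢ ((a | (a & 1)) ^ a)
(2) (a & 1)  =[and_true →]=  a    ⊢ ((a | a) ^ a)
(3) (a | a)  =[or_idem →]=  a    ⊢ cost 3, within 3

(a ^ a)   [cost 3]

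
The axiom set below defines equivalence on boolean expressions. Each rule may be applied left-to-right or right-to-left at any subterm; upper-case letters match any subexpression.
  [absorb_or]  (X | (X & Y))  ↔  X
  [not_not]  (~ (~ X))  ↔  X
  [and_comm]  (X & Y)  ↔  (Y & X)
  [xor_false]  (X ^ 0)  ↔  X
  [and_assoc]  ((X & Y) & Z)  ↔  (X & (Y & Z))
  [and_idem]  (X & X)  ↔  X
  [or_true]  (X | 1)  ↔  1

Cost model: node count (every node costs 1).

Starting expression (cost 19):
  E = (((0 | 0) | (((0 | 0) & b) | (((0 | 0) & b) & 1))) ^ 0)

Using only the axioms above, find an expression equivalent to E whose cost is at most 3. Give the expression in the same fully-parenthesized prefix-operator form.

(0 | 0)   [cost 3]

1. [absorb_or →] (((0 | 0) & b) | (((0 | 0) & b) & 1))  →  ((0 | 0) & b);  E = (((0 | 0) | ((0 | 0) & b)) ^ 0)
2. [xor_false →] (((0 | 0) | ((0 | 0) & b)) ^ 0)  →  ((0 | 0) | ((0 | 0) & b))
3. [absorb_or →] ((0 | 0) | ((0 | 0) & b))  →  (0 | 0);  cost 3 ≤ 3, done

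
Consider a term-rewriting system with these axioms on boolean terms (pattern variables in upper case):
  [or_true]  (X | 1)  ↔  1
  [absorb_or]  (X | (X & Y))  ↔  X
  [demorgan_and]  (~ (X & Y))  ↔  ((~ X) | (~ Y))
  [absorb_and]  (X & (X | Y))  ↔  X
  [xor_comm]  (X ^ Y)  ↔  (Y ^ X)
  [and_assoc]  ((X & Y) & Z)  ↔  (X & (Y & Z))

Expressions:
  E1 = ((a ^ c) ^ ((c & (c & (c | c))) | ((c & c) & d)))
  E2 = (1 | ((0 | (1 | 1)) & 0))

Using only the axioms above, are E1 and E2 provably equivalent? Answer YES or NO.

Every axiom is a valid identity, so a rewrite proof would force E1 and E2 to agree under every assignment.
At a=0, c=0, d=0: E1 = 0 but E2 = 1; they differ, so no derivation exists.

NO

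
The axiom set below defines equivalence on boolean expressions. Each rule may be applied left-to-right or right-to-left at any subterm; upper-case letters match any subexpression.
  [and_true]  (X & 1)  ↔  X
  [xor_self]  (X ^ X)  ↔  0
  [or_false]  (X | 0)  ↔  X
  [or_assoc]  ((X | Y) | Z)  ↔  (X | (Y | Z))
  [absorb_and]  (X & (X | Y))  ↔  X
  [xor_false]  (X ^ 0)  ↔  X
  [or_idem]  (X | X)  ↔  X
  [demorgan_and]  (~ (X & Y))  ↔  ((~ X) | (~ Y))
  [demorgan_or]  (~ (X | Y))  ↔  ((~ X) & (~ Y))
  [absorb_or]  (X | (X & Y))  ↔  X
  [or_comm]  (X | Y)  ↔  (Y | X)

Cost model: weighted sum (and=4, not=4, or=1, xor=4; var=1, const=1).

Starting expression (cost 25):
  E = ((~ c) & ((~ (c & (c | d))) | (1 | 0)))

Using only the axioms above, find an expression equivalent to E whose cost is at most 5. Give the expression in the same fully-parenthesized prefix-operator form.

1. [or_false →] (1 | 0)  →  1;  E = ((~ c) & ((~ (c & (c | d))) | 1))
2. [absorb_and →] (c & (c | d))  →  c;  E = ((~ c) & ((~ c) | 1))
3. [absorb_and →] ((~ c) & ((~ c) | 1))  →  (~ c);  cost 5 ≤ 5, done

(~ c)   [cost 5]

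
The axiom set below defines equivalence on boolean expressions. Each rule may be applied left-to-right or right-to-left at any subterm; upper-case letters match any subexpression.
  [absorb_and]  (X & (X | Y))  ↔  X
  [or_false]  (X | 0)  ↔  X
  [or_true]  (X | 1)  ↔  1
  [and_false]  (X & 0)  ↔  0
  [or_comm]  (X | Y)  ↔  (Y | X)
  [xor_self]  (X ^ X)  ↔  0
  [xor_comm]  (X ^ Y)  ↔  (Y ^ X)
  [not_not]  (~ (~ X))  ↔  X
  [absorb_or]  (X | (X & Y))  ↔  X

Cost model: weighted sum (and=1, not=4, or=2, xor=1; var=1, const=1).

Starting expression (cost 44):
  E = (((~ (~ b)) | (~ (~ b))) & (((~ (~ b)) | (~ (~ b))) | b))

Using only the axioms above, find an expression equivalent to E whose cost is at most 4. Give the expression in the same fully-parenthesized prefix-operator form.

step 1: absorb_and (→) rewrites (((~ (~ b)) | (~ (~ b))) & (((~ (~ b)) | (~ (~ b))) | b)) into ((~ (~ b)) | (~ (~ b)))
step 2: not_not (→) rewrites (~ (~ b)) into b, now ((~ (~ b)) | b)
step 3: not_not (→) rewrites (~ (~ b)) into b, reaching cost 4 (bound 4)

(b | b)   [cost 4]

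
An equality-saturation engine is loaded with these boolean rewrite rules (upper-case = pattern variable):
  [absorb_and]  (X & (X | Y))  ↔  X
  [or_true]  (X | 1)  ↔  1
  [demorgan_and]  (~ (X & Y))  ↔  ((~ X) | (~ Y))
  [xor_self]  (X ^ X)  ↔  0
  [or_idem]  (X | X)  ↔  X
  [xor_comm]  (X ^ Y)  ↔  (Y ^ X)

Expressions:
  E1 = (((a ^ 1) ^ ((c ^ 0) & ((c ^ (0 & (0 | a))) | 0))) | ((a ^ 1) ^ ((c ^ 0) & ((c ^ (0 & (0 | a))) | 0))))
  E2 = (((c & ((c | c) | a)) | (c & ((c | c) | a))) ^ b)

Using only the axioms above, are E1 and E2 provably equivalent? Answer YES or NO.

NO

The axioms are sound identities: if E1 ↔* E2 then E1 and E2 evaluate identically under any assignment.
Under a=0, b=0, c=0: E1 evaluates to 1, E2 to 0. Distinct ⇒ no rewrite sequence connects them.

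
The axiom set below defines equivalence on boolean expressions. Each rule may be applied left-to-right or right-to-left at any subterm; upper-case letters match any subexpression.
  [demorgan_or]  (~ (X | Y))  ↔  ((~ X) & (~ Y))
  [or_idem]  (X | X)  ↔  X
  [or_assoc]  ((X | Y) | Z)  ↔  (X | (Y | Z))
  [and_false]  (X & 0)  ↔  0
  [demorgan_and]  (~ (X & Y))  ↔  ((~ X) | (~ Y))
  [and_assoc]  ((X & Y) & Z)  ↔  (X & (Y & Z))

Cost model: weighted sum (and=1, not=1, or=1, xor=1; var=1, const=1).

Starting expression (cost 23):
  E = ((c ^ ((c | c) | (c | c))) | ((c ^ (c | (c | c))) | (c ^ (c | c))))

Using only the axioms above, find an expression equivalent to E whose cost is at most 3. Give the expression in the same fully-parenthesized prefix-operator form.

step 1: or_idem (→) rewrites (c | c) into c, now ((c ^ ((c | c) | (c | c))) | ((c ^ (c | c)) | (c ^ (c | c))))
step 2: or_idem (→) rewrites ((c ^ (c | c)) | (c ^ (c | c))) into (c ^ (c | c)), now ((c ^ ((c | c) | (c | c))) | (c ^ (c | c)))
step 3: or_idem (→) rewrites ((c | c) | (c | c)) into (c | c), now ((c ^ (c | c)) | (c ^ (c | c)))
step 4: or_idem (→) rewrites (c | c) into c, now ((c ^ c) | (c ^ (c | c)))
step 5: or_idem (→) rewrites (c | c) into c, now ((c ^ c) | (c ^ c))
step 6: or_idem (→) rewrites ((c ^ c) | (c ^ c)) into (c ^ c), reaching cost 3 (bound 3)

(c ^ c)   [cost 3]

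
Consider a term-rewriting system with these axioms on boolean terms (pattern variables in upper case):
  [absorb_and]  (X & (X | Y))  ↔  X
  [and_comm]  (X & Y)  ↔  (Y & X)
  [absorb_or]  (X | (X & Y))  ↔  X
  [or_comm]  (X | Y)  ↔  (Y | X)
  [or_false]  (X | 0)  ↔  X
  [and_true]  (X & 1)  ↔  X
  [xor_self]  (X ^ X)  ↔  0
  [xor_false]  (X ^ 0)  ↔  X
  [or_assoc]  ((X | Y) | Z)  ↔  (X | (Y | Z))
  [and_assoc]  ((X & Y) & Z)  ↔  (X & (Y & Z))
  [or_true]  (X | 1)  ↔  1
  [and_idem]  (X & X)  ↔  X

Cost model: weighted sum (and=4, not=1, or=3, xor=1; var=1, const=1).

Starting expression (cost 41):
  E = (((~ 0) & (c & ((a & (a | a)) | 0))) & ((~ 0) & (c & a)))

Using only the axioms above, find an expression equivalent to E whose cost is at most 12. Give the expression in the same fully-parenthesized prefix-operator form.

1. [absorb_and →] (a & (a | a))  →  a;  E = (((~ 0) & (c & (a | 0))) & ((~ 0) & (c & a)))
2. [or_false →] (a | 0)  →  a;  E = (((~ 0) & (c & a)) & ((~ 0) & (c & a)))
3. [and_idem →] (((~ 0) & (c & a)) & ((~ 0) & (c & a)))  →  ((~ 0) & (c & a));  cost 12 ≤ 12, done

((~ 0) & (c & a))   [cost 12]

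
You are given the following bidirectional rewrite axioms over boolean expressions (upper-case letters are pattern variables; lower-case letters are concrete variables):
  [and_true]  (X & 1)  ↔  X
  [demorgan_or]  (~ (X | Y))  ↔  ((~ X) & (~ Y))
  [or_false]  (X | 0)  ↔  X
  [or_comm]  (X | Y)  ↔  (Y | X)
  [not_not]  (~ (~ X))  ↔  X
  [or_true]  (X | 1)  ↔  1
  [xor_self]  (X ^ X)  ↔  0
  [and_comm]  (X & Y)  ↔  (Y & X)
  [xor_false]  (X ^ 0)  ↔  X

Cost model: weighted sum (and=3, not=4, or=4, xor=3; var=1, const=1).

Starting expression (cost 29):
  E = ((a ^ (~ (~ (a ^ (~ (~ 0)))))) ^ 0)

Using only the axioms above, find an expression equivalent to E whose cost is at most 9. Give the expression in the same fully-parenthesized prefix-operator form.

step 1: xor_false (→) rewrites ((a ^ (~ (~ (a ^ (~ (~ 0)))))) ^ 0) into (a ^ (~ (~ (a ^ (~ (~ 0))))))
step 2: not_not (→) rewrites (~ (~ (a ^ (~ (~ 0))))) into (a ^ (~ (~ 0))), now (a ^ (a ^ (~ (~ 0))))
step 3: not_not (→) rewrites (~ (~ 0)) into 0, reaching cost 9 (bound 9)

(a ^ (a ^ 0))   [cost 9]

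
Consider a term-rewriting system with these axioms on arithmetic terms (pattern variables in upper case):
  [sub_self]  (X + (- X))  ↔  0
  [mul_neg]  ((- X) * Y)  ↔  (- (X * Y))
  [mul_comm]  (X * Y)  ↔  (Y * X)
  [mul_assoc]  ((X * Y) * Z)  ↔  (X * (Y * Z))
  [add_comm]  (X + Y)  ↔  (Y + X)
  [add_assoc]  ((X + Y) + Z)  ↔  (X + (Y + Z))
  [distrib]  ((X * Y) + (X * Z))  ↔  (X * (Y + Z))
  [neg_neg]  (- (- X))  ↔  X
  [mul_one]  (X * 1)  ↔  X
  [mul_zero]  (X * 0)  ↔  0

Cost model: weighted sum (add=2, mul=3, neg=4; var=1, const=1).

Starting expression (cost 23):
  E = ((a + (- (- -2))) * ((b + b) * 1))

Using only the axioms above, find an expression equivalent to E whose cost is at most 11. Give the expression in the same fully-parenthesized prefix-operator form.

((-2 + a) * (b + b))   [cost 11]

(1) (a + (- (- -2)))  =[add_comm →]=  ((- (- -2)) + a)    ⊢ (((- (- -2)) + a) * ((b + b) * 1))
(2) (- (- -2))  =[neg_neg →]=  -2    ⊢ ((-2 + a) * ((b + b) * 1))
(3) ((b + b) * 1)  =[mul_one →]=  (b + b)    ⊢ cost 11, within 11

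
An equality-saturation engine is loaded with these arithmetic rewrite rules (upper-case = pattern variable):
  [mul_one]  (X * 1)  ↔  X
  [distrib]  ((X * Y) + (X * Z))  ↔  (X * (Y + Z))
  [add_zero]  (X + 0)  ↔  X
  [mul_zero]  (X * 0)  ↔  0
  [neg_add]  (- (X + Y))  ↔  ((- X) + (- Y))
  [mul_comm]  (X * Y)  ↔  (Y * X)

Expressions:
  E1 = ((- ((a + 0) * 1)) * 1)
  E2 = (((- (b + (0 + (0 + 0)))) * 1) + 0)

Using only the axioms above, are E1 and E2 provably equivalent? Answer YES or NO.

Every axiom is a valid identity, so a rewrite proof would force E1 and E2 to agree under every assignment.
At a=0, b=1: E1 = 0 but E2 = -1; they differ, so no derivation exists.

NO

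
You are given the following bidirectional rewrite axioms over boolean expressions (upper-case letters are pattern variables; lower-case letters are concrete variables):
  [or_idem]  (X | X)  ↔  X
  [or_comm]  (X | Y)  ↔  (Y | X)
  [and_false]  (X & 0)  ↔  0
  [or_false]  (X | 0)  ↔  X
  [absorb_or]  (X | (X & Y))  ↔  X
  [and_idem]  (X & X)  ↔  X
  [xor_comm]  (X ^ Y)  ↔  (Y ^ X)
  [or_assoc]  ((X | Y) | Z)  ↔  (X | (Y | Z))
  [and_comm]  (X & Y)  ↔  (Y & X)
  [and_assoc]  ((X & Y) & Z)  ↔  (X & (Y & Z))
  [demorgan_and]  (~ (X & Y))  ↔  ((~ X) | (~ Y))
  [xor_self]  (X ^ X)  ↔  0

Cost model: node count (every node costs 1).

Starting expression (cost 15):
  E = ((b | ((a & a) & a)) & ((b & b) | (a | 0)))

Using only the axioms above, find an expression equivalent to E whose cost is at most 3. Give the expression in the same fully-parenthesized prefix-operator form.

(1) (a & a)  =[and_idem →]=  a    ⊢ ((b | (a & a)) & ((b & b) | (a | 0)))
(2) (a | 0)  =[or_false →]=  a    ⊢ ((b | (a & a)) & ((b & b) | a))
(3) (b & b)  =[and_idem →]=  b    ⊢ ((b | (a & a)) & (b | a))
(4) (a & a)  =[and_idem →]=  a    ⊢ ((b | a) & (b | a))
(5) ((b | a) & (b | a))  =[and_idem →]=  (b | a)    ⊢ cost 3, within 3

(b | a)   [cost 3]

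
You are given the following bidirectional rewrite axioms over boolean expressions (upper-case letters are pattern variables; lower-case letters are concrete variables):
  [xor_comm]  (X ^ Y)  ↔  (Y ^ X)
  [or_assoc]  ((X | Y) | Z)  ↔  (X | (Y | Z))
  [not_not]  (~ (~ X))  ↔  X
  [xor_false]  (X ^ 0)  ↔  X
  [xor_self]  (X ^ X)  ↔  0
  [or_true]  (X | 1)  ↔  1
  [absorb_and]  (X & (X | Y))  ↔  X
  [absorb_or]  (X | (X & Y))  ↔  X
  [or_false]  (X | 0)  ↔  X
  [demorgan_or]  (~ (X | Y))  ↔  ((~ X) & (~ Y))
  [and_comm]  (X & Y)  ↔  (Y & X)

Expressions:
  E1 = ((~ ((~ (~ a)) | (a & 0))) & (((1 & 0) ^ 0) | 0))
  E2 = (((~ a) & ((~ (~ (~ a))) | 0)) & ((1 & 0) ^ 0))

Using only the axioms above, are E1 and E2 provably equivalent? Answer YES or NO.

1. [not_not →] (~ (~ a))  →  a;  E1 = ((~ (a | (a & 0))) & (((1 & 0) ^ 0) | 0))
2. [absorb_or →] (a | (a & 0))  →  a;  E1 = ((~ a) & (((1 & 0) ^ 0) | 0))
3. [xor_false →] ((1 & 0) ^ 0)  →  (1 & 0);  E1 = ((~ a) & ((1 & 0) | 0))
4. [or_false →] ((1 & 0) | 0)  →  (1 & 0);  E1 = ((~ a) & (1 & 0))
5. [xor_false ←] (1 & 0)  →  ((1 & 0) ^ 0);  E1 = ((~ a) & ((1 & 0) ^ 0))
6. [absorb_and ←] (~ a)  →  ((~ a) & ((~ a) | 0));  E1 = (((~ a) & ((~ a) | 0)) & ((1 & 0) ^ 0))
7. [not_not ←] a  →  (~ (~ a));  this is E2

YES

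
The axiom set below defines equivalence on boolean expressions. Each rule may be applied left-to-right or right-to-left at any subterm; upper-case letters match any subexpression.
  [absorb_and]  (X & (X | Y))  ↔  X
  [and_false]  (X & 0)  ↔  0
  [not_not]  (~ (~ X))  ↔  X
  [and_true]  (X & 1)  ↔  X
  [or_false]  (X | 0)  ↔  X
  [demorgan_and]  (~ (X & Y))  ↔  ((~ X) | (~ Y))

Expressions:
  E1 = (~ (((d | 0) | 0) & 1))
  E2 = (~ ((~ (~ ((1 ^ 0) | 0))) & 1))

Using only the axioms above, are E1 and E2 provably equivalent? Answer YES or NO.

All listed rules preserve value, hence provable equivalence implies equal values everywhere; look for a separating assignment.
d=0 gives E1 ↦ 1, E2 ↦ 0; values differ ⇒ not provably equivalent.

NO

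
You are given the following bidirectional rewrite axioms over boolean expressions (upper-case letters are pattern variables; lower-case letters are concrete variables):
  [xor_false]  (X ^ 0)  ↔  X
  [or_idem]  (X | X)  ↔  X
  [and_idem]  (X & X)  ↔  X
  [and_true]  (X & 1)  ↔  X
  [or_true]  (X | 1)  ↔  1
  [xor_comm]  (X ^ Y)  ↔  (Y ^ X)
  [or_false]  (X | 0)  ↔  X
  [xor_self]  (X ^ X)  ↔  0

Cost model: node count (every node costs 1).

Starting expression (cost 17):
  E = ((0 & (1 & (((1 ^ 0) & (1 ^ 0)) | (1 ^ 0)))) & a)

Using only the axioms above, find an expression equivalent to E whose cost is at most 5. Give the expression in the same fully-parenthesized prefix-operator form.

1. [and_idem →] ((1 ^ 0) & (1 ^ 0))  →  (1 ^ 0);  E = ((0 & (1 & ((1 ^ 0) | (1 ^ 0)))) & a)
2. [or_idem →] ((1 ^ 0) | (1 ^ 0))  →  (1 ^ 0);  E = ((0 & (1 & (1 ^ 0))) & a)
3. [xor_false →] (1 ^ 0)  →  1;  E = ((0 & (1 & 1)) & a)
4. [and_true →] (1 & 1)  →  1;  cost 5 ≤ 5, done

((0 & 1) & a)   [cost 5]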